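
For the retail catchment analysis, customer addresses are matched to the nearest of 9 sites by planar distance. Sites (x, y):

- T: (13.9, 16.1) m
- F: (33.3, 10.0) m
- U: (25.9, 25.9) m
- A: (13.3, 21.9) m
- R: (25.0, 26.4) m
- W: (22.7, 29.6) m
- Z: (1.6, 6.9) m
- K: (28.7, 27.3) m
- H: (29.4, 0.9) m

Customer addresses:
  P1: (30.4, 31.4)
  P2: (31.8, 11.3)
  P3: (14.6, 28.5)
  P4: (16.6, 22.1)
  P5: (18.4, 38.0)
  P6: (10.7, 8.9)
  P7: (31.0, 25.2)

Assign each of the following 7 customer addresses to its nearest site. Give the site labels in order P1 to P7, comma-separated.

K, F, A, A, W, T, K

P1 → K (d²=19.70)
P2 → F (d²=3.94)
P3 → A (d²=45.25)
P4 → A (d²=10.93)
P5 → W (d²=89.05)
P6 → T (d²=62.08)
P7 → K (d²=9.70)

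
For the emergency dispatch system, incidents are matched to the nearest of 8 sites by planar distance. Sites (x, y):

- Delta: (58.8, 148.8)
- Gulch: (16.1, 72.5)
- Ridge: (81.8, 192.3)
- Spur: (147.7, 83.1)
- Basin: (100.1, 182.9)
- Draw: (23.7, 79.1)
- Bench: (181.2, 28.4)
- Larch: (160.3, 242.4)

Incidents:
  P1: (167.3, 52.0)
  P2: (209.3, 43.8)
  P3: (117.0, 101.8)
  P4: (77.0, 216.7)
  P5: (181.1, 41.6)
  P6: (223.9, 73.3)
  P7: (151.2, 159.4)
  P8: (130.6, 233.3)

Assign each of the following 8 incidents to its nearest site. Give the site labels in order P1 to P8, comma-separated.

P1 → Bench (d²=750.17)
P2 → Bench (d²=1026.77)
P3 → Spur (d²=1292.18)
P4 → Ridge (d²=618.40)
P5 → Bench (d²=174.25)
P6 → Bench (d²=3839.30)
P7 → Basin (d²=3163.46)
P8 → Larch (d²=964.90)

Bench, Bench, Spur, Ridge, Bench, Bench, Basin, Larch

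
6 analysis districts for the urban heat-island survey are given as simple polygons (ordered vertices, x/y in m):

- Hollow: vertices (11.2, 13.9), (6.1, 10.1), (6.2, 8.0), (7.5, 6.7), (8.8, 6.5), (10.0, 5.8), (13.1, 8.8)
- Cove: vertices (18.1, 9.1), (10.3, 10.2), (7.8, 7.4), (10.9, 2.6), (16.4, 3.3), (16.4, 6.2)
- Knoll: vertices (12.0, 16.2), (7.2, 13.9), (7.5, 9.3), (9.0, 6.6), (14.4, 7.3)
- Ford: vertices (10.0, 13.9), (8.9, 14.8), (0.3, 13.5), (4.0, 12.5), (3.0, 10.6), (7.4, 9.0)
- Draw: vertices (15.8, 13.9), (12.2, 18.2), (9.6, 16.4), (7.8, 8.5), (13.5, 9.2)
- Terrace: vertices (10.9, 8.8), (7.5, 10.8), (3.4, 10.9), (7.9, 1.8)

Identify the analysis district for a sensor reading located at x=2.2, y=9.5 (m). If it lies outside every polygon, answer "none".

Cast a ray rightward from (2.2, 9.5). For each polygon, the edges (by vertex number in listed order) whose endpoints lie on opposite sides of y = 9.5, where each meets that height, and whether that is right or left of the point:
Hollow: 2–3 at x≈6.13 (right), 7–1 at x≈12.84 (right) → 2 crossings.
Cove: 1–2 at x≈15.26 (right), 2–3 at x≈9.68 (right) → 2 crossings.
Knoll: 2–3 at x≈7.49 (right), 5–1 at x≈13.81 (right) → 2 crossings.
Ford: 5–6 at x≈6.03 (right), 6–1 at x≈7.67 (right) → 2 crossings.
Draw: 3–4 at x≈8.03 (right), 5–1 at x≈13.65 (right) → 2 crossings.
Terrace: 1–2 at x≈9.71 (right), 3–4 at x≈4.09 (right) → 2 crossings.
All counts are even, so the point lies outside every listed polygon.

none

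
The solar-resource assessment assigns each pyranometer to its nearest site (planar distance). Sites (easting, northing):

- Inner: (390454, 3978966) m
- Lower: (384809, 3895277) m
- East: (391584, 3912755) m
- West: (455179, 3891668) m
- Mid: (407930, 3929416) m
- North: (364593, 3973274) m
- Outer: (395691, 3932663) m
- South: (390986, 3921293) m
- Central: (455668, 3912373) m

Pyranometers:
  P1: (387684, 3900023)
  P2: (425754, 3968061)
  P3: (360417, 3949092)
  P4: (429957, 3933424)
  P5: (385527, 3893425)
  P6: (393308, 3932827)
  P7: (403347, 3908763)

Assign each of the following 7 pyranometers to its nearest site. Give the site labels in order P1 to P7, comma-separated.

P1 → Lower (d²=30790141.00)
P2 → Inner (d²=1365009025.00)
P3 → North (d²=602208100.00)
P4 → Mid (d²=501252793.00)
P5 → Lower (d²=3945428.00)
P6 → Outer (d²=5705585.00)
P7 → East (d²=154304233.00)

Lower, Inner, North, Mid, Lower, Outer, East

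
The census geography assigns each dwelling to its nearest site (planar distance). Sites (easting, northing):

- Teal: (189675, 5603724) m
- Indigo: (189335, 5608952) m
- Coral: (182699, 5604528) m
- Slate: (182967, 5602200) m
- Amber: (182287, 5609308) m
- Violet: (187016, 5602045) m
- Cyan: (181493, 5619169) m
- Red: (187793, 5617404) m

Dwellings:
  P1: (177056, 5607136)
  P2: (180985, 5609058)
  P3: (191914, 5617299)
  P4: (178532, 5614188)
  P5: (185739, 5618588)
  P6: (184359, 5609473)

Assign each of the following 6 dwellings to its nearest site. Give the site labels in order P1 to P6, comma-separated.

P1 → Amber (d²=32080945.00)
P2 → Amber (d²=1757704.00)
P3 → Red (d²=16993666.00)
P4 → Cyan (d²=33577882.00)
P5 → Red (d²=5620772.00)
P6 → Amber (d²=4320409.00)

Amber, Amber, Red, Cyan, Red, Amber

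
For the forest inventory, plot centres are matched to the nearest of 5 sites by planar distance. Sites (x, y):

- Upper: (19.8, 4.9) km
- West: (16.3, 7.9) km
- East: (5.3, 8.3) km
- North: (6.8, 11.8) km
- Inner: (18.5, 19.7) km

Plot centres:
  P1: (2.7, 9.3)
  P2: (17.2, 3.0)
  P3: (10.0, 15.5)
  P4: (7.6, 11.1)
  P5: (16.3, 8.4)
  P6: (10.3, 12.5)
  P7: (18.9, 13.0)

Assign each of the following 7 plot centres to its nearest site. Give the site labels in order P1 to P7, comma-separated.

East, Upper, North, North, West, North, West

P1 → East (d²=7.76)
P2 → Upper (d²=10.37)
P3 → North (d²=23.93)
P4 → North (d²=1.13)
P5 → West (d²=0.25)
P6 → North (d²=12.74)
P7 → West (d²=32.77)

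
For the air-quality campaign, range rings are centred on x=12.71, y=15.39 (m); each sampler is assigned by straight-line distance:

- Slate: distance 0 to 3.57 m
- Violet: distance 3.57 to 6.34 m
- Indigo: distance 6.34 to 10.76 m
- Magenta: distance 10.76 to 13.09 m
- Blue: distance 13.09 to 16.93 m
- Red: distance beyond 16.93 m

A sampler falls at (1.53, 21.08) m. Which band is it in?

Distance = √((1.53−12.71)² + (21.08−15.39)²) = √(124.992 + 32.376) = 12.545 m.
10.76 ≤ 12.545 < 13.09 → Magenta.

Magenta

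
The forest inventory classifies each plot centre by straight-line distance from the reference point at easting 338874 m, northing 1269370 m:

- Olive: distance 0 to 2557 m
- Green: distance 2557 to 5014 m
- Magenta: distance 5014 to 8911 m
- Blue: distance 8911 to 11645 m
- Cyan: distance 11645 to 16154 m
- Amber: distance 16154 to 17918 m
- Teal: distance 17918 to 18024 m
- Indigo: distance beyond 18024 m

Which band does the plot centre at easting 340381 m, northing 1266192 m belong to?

Distance = √((340381−338874)² + (1266192−1269370)²) = √(2271049.000 + 10099684.000) = 3517.205 m.
2557 ≤ 3517.205 < 5014 → Green.

Green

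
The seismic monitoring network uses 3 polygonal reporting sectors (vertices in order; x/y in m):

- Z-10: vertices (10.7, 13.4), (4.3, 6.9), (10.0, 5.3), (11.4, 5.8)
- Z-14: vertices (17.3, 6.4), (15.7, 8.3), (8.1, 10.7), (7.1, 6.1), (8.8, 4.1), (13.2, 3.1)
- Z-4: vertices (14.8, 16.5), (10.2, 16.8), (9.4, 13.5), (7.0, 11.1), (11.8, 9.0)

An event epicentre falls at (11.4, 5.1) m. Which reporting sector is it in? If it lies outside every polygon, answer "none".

Cast a ray rightward from (11.4, 5.1). For each polygon, the edges (by vertex number in listed order) whose endpoints lie on opposite sides of y = 5.1, where each meets that height, and whether that is right or left of the point:
Z-10: no edge straddles that height → 0 crossings.
Z-14: 4–5 at x≈7.95 (left), 6–1 at x≈15.68 (right) → 1 crossing.
Z-4: no edge straddles that height → 0 crossings.
Only Z-14 has an odd count, so the point is inside Z-14.

Z-14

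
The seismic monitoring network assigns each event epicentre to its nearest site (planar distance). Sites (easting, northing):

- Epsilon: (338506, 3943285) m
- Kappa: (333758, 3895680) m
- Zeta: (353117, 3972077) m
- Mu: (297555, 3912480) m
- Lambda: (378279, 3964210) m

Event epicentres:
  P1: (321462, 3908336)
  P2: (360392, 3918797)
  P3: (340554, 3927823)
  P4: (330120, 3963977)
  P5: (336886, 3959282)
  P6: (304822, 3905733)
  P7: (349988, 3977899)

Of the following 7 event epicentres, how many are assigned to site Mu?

1

P1 → Kappa
P2 → Epsilon
P3 → Epsilon
P4 → Epsilon
P5 → Epsilon
P6 → Mu
P7 → Zeta
1 of the 7 goes to Mu.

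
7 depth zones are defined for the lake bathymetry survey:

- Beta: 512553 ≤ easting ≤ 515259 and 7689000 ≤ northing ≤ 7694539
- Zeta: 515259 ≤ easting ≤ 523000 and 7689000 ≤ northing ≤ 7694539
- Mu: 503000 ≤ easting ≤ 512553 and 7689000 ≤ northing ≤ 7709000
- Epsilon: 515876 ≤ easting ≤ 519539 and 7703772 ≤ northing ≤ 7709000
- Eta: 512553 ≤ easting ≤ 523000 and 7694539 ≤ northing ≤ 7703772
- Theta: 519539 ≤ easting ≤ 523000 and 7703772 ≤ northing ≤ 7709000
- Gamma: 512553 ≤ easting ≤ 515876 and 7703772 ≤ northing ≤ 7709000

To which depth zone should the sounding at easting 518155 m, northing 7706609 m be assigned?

The point has easting = 518155 and northing = 7706609.
Only Epsilon satisfies 515876 ≤ easting ≤ 519539 and 7703772 ≤ northing ≤ 7709000.

Epsilon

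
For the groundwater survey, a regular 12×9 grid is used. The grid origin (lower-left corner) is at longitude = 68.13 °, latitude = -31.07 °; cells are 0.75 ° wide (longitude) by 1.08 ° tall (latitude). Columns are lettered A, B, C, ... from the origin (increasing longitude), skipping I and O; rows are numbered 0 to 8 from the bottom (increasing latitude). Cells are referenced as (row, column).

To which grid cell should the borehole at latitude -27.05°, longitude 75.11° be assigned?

Column index: ⌊(75.11 − 68.13) / 0.75⌋ = ⌊9.307⌋ = 9 → column K
Row offset from origin: ⌊(-27.05 − -31.07) / 1.08⌋ = ⌊3.722⌋ = 3 → row 3

(3, K)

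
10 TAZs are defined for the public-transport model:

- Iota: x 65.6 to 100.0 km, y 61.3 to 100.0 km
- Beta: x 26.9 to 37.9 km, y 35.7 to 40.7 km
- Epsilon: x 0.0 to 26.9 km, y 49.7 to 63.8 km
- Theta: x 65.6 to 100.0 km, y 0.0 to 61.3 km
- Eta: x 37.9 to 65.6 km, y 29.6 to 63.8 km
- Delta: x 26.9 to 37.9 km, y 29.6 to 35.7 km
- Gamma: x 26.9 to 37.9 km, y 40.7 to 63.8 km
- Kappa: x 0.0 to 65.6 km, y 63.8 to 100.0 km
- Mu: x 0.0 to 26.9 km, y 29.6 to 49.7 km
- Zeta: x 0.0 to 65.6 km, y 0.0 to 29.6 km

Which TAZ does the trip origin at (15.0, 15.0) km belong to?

Zeta

The point has x = 15.0 and y = 15.0.
Only Zeta satisfies 0.0 ≤ x ≤ 65.6 and 0.0 ≤ y ≤ 29.6.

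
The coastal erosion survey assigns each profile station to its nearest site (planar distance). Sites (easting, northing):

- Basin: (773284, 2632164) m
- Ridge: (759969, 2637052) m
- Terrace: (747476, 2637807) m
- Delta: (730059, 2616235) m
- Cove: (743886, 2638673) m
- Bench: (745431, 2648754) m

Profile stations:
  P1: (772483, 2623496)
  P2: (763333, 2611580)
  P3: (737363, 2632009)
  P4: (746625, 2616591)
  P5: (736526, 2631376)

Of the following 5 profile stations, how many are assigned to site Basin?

2

P1 → Basin
P2 → Basin
P3 → Cove
P4 → Delta
P5 → Cove
2 of the 5 go to Basin.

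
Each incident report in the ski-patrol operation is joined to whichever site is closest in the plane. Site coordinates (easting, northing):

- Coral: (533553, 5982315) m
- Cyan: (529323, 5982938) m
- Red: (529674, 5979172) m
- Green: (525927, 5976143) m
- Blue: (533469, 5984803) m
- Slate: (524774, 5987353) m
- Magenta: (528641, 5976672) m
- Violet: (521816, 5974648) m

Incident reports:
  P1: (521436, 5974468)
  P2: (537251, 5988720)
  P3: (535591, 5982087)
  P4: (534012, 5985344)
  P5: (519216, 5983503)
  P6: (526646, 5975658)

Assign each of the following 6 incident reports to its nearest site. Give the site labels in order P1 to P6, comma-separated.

P1 → Violet (d²=176800.00)
P2 → Blue (d²=29646413.00)
P3 → Coral (d²=4205428.00)
P4 → Blue (d²=587530.00)
P5 → Slate (d²=45713864.00)
P6 → Green (d²=752186.00)

Violet, Blue, Coral, Blue, Slate, Green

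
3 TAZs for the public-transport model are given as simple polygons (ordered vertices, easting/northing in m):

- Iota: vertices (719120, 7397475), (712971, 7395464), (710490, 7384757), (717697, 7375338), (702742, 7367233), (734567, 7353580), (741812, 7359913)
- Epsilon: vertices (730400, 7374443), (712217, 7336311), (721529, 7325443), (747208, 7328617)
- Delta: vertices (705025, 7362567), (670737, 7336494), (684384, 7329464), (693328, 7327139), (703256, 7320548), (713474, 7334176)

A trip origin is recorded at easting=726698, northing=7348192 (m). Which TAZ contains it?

Cast a ray rightward from (726698, 7348192). For each polygon, the edges (by vertex number in listed order) whose endpoints lie on opposite sides of northing = 7348192, where each meets that height, and whether that is right or left of the point:
Iota: no edge straddles that height → 0 crossings.
Epsilon: 1–2 at easting≈717882.4 (left), 4–1 at easting≈740028.3 (right) → 1 crossing.
Delta: 1–2 at easting≈686120.8 (left), 6–1 at easting≈709302.9 (left) → 0 crossings.
Only Epsilon has an odd count, so the point is inside Epsilon.

Epsilon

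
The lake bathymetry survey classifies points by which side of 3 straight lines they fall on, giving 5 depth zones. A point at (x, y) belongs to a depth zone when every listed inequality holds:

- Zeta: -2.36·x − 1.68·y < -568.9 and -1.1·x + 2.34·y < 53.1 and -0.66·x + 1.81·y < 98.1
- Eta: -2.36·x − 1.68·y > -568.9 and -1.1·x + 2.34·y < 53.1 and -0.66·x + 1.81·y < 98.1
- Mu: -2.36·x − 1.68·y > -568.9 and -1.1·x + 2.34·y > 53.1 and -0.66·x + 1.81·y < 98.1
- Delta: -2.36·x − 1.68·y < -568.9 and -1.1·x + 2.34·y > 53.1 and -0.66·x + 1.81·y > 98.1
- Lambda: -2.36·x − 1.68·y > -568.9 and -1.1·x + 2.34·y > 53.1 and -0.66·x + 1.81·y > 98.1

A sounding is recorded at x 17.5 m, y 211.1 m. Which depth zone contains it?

Lambda

-2.36·17.5 − 1.68·211.1 = -395.948, which is > -568.9
-1.1·17.5 + 2.34·211.1 = 474.724, which is > 53.1
-0.66·17.5 + 1.81·211.1 = 370.541, which is > 98.1
This sign pattern matches Lambda.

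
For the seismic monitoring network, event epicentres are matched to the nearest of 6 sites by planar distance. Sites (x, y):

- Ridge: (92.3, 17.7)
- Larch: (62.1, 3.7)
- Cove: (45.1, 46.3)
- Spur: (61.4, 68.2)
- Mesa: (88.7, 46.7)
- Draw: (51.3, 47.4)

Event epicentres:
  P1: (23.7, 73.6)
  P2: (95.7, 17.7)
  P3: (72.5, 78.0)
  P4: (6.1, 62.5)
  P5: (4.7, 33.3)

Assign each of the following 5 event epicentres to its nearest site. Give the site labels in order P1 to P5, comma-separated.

P1 → Cove (d²=1203.25)
P2 → Ridge (d²=11.56)
P3 → Spur (d²=219.25)
P4 → Cove (d²=1783.44)
P5 → Cove (d²=1801.16)

Cove, Ridge, Spur, Cove, Cove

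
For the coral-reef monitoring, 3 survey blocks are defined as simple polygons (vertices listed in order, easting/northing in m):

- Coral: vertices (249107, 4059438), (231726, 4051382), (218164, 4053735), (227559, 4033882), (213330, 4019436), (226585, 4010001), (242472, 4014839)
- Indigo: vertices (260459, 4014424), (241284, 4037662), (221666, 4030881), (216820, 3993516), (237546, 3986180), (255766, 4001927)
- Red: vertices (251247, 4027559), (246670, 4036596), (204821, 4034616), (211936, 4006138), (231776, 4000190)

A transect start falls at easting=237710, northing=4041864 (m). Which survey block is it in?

Cast a ray rightward from (237710, 4041864). For each polygon, the edges (by vertex number in listed order) whose endpoints lie on opposite sides of northing = 4041864, where each meets that height, and whether that is right or left of the point:
Coral: 3–4 at easting≈223781.7 (left), 7–1 at easting≈246492.5 (right) → 1 crossing.
Indigo: no edge straddles that height → 0 crossings.
Red: no edge straddles that height → 0 crossings.
Only Coral has an odd count, so the point is inside Coral.

Coral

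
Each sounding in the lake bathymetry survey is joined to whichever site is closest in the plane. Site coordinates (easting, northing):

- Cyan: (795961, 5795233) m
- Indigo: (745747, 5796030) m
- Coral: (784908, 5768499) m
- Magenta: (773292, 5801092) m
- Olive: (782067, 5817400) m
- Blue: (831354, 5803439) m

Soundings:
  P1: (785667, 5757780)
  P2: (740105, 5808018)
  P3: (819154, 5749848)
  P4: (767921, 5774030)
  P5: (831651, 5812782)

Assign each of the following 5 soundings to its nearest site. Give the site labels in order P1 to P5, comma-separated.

P1 → Coral (d²=115473042.00)
P2 → Indigo (d²=175544308.00)
P3 → Coral (d²=1520648317.00)
P4 → Coral (d²=319150130.00)
P5 → Blue (d²=87379858.00)

Coral, Indigo, Coral, Coral, Blue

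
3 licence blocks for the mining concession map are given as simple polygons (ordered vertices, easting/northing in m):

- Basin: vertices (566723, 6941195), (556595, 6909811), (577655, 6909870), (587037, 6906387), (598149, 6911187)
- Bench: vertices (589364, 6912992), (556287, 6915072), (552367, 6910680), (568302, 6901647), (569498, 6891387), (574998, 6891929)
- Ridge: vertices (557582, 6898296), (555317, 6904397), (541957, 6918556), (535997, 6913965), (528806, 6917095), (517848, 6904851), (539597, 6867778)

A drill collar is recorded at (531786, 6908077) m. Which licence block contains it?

Cast a ray rightward from (531786, 6908077). For each polygon, the edges (by vertex number in listed order) whose endpoints lie on opposite sides of northing = 6908077, where each meets that height, and whether that is right or left of the point:
Basin: 3–4 at easting≈582484.7 (right), 4–5 at easting≈590949.3 (right) → 2 crossings.
Bench: 3–4 at easting≈556958.9 (right), 6–1 at easting≈586011.7 (right) → 2 crossings.
Ridge: 2–3 at easting≈551844.7 (right), 5–6 at easting≈520735.2 (left) → 1 crossing.
Only Ridge has an odd count, so the point is inside Ridge.

Ridge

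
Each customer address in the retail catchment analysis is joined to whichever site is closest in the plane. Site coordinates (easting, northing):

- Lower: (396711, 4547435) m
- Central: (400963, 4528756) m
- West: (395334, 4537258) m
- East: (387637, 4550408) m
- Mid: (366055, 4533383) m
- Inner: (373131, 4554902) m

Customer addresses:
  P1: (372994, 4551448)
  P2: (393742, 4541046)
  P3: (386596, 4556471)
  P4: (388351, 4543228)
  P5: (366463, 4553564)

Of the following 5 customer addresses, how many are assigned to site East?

P1 → Inner
P2 → West
P3 → East
P4 → East
P5 → Inner
2 of the 5 go to East.

2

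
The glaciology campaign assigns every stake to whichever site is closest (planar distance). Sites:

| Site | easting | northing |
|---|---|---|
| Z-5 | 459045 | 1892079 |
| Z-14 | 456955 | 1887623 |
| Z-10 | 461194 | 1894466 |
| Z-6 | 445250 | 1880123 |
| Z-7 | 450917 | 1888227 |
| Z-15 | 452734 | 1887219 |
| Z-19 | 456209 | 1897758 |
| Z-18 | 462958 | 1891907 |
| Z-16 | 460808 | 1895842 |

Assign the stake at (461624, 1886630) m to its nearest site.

Squared distances to each site:
Z-5: 36342842.000; Z-14: 22785610.000; Z-10: 61587796.000; Z-6: 310448925.000; Z-7: 117190258.000; Z-15: 79379021.000; Z-19: 153154609.000; Z-18: 29626285.000; Z-16: 85526800.000.
Minimum at Z-14.

Z-14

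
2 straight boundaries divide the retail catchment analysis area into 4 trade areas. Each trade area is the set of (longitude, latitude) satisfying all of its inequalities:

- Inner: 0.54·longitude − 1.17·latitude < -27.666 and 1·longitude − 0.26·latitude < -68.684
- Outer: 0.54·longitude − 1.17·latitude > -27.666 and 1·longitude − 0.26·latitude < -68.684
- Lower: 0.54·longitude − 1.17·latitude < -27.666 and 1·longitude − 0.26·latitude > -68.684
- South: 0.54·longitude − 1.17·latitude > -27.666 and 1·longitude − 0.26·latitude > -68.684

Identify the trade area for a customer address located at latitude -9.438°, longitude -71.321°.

Outer

0.54·-71.321 − 1.17·-9.438 = -27.471, which is > -27.666
1·-71.321 − 0.26·-9.438 = -68.867, which is < -68.684
This sign pattern matches Outer.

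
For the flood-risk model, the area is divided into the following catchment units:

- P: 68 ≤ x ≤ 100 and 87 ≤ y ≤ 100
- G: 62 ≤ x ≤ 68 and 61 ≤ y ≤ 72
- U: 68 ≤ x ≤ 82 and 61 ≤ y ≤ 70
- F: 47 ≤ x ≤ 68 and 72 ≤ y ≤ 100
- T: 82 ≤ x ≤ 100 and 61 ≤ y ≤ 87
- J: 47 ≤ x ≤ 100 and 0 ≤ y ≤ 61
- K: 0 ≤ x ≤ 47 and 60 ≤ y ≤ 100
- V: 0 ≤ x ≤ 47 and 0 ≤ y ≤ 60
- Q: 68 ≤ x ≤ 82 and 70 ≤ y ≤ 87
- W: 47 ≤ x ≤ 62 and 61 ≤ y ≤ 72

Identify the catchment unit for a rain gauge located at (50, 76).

F

The point has x = 50 and y = 76.
Only F satisfies 47 ≤ x ≤ 68 and 72 ≤ y ≤ 100.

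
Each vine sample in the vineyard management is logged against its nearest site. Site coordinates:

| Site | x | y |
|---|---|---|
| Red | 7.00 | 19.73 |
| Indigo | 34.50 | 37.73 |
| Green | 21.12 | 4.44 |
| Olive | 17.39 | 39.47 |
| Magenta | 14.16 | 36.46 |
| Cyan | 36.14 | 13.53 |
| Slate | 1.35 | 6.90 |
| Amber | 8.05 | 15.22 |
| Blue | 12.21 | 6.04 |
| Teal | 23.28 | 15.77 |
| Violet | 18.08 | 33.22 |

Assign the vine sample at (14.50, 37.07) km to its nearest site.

Squared distances to each site:
Red: 356.926; Indigo: 400.436; Green: 1108.541; Olive: 14.112; Magenta: 0.488; Cyan: 1022.421; Slate: 1083.151; Amber: 519.025; Blue: 968.105; Teal: 530.778; Violet: 27.639.
Minimum at Magenta.

Magenta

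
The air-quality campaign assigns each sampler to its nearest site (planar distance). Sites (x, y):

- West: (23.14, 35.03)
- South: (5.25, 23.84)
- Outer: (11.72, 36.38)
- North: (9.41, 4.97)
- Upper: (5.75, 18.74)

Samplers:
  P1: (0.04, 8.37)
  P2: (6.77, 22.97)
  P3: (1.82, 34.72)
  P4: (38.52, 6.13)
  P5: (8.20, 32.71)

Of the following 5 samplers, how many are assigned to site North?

P1 → North
P2 → South
P3 → Outer
P4 → North
P5 → Outer
2 of the 5 go to North.

2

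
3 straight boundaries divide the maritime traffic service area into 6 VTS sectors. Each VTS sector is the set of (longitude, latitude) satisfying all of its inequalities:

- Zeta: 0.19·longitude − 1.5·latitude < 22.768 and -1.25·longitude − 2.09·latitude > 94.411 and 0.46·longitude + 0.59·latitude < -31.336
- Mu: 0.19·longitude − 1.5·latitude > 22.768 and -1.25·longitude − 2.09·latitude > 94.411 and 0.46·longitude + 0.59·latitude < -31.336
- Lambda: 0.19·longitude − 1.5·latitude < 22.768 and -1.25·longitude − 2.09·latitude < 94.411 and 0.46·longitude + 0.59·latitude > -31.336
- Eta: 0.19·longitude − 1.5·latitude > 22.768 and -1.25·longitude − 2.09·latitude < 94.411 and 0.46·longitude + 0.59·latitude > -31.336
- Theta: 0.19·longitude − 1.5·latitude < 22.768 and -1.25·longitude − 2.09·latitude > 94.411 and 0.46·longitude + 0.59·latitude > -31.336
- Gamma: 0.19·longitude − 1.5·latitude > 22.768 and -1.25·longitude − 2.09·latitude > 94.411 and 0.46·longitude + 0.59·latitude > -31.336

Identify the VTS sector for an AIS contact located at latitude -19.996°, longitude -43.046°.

Zeta

0.19·-43.046 − 1.5·-19.996 = 21.815, which is < 22.768
-1.25·-43.046 − 2.09·-19.996 = 95.599, which is > 94.411
0.46·-43.046 + 0.59·-19.996 = -31.599, which is < -31.336
This sign pattern matches Zeta.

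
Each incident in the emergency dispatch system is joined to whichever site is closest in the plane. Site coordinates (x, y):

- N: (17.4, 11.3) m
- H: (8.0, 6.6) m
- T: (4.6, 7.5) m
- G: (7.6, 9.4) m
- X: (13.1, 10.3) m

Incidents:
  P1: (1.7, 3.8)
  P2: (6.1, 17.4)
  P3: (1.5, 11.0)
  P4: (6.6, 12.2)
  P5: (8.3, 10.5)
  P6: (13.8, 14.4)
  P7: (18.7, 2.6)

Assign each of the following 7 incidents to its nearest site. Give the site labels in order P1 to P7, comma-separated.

P1 → T (d²=22.10)
P2 → G (d²=66.25)
P3 → T (d²=21.86)
P4 → G (d²=8.84)
P5 → G (d²=1.70)
P6 → X (d²=17.30)
P7 → N (d²=77.38)

T, G, T, G, G, X, N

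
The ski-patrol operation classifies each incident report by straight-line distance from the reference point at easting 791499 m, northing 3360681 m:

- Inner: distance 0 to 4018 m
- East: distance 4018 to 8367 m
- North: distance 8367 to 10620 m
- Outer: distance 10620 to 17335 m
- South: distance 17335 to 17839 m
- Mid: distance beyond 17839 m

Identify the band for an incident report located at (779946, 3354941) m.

Outer

Distance = √((779946−791499)² + (3354941−3360681)²) = √(133471809.000 + 32947600.000) = 12900.365 m.
10620 ≤ 12900.365 < 17335 → Outer.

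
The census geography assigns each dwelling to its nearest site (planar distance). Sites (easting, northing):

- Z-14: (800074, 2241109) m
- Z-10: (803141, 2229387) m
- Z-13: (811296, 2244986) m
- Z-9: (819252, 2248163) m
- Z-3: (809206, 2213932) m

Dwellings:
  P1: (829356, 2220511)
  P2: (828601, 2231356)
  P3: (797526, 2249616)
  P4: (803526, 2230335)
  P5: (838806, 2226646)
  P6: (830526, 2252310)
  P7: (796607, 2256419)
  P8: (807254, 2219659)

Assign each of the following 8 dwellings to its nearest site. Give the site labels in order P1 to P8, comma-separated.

Z-3, Z-9, Z-14, Z-10, Z-9, Z-9, Z-14, Z-3

P1 → Z-3 (d²=449305741.00)
P2 → Z-9 (d²=369879050.00)
P3 → Z-14 (d²=78861353.00)
P4 → Z-10 (d²=1046929.00)
P5 → Z-9 (d²=845340205.00)
P6 → Z-9 (d²=144300685.00)
P7 → Z-14 (d²=246416189.00)
P8 → Z-3 (d²=36608833.00)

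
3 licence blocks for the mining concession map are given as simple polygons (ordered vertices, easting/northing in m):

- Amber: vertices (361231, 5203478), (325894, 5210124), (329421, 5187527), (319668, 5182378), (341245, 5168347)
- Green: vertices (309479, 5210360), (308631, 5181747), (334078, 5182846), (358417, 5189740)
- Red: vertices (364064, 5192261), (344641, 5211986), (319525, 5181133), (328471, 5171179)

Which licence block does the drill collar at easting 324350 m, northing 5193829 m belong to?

Cast a ray rightward from (324350, 5193829). For each polygon, the edges (by vertex number in listed order) whose endpoints lie on opposite sides of northing = 5193829, where each meets that height, and whether that is right or left of the point:
Amber: 2–3 at easting≈328437.4 (right), 5–1 at easting≈355741.7 (right) → 2 crossings.
Green: 1–2 at easting≈308989.1 (left), 4–1 at easting≈348712.5 (right) → 1 crossing.
Red: 1–2 at easting≈362520.0 (right), 2–3 at easting≈329860.2 (right) → 2 crossings.
Only Green has an odd count, so the point is inside Green.

Green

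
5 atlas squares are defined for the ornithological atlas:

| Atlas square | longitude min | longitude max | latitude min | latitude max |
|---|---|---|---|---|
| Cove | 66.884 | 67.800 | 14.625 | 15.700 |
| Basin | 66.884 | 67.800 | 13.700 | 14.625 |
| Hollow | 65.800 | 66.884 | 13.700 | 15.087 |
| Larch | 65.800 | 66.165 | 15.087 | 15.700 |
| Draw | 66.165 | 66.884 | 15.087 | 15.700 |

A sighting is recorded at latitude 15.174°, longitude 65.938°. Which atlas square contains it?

Larch

The point has longitude = 65.938 and latitude = 15.174.
Only Larch satisfies 65.800 ≤ longitude ≤ 66.165 and 15.087 ≤ latitude ≤ 15.700.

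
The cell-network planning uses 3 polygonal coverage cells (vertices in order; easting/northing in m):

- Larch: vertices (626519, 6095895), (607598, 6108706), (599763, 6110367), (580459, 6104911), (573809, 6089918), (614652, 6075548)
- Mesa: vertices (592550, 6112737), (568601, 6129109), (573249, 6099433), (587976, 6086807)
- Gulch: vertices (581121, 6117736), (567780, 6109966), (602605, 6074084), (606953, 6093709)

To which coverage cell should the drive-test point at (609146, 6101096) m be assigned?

Cast a ray rightward from (609146, 6101096). For each polygon, the edges (by vertex number in listed order) whose endpoints lie on opposite sides of northing = 6101096, where each meets that height, and whether that is right or left of the point:
Larch: 1–2 at easting≈618837.5 (right), 4–5 at easting≈578766.9 (left) → 1 crossing.
Mesa: 2–3 at easting≈572988.5 (left), 4–1 at easting≈590496.6 (left) → 0 crossings.
Gulch: 2–3 at easting≈576388.7 (left), 4–1 at easting≈599011.1 (left) → 0 crossings.
Only Larch has an odd count, so the point is inside Larch.

Larch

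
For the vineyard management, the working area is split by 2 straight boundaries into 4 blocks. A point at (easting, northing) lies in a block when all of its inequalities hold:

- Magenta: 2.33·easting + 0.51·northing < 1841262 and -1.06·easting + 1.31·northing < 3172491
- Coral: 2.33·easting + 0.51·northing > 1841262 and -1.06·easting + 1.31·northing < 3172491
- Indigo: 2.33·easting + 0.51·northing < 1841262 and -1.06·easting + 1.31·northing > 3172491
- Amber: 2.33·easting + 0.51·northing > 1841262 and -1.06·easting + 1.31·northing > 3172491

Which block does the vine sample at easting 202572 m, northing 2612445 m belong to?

Indigo

2.33·202572 + 0.51·2612445 = 1804339.710, which is < 1841262
-1.06·202572 + 1.31·2612445 = 3207576.630, which is > 3172491
This sign pattern matches Indigo.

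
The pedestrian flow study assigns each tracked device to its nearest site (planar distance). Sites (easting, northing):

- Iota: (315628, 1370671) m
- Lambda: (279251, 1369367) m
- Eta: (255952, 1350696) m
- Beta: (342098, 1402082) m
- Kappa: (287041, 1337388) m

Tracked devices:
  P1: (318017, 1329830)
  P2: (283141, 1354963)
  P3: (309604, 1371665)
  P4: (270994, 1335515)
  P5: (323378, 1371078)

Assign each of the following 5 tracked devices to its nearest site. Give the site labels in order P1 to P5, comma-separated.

P1 → Kappa (d²=1016635940.00)
P2 → Lambda (d²=222607316.00)
P3 → Iota (d²=37276612.00)
P4 → Kappa (d²=261014338.00)
P5 → Iota (d²=60228149.00)

Kappa, Lambda, Iota, Kappa, Iota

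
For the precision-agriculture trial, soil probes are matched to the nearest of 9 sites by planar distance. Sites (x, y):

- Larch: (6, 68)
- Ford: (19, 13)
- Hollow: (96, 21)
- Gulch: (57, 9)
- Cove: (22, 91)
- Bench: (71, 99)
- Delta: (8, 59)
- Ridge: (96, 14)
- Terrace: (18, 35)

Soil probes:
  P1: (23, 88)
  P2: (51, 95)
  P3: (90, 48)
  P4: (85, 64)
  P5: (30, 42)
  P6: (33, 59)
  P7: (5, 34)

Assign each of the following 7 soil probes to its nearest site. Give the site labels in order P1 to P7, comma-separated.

Cove, Bench, Hollow, Bench, Terrace, Delta, Terrace

P1 → Cove (d²=10.00)
P2 → Bench (d²=416.00)
P3 → Hollow (d²=765.00)
P4 → Bench (d²=1421.00)
P5 → Terrace (d²=193.00)
P6 → Delta (d²=625.00)
P7 → Terrace (d²=170.00)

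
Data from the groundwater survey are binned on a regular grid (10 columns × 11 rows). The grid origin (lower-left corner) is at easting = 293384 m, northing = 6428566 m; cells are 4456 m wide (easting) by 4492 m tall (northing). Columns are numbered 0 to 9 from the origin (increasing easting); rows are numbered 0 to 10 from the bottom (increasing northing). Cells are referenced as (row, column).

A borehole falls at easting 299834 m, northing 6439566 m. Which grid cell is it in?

(2, 1)

Column index: ⌊(299834 − 293384) / 4456⌋ = ⌊1.447⌋ = 1
Row offset from origin: ⌊(6439566 − 6428566) / 4492⌋ = ⌊2.449⌋ = 2 → row 2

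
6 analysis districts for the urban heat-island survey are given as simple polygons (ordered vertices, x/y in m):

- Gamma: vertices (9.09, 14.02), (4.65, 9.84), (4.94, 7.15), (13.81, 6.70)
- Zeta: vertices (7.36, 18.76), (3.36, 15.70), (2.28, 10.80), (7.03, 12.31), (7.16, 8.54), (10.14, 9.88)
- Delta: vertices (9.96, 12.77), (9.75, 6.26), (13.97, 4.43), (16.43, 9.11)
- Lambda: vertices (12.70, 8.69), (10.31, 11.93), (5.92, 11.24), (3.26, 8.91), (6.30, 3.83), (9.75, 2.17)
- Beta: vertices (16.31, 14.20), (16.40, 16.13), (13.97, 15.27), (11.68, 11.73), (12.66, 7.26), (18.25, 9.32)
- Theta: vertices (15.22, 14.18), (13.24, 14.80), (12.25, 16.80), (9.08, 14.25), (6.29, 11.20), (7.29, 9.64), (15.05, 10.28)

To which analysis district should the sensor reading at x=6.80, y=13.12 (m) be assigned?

Cast a ray rightward from (6.80, 13.12). For each polygon, the edges (by vertex number in listed order) whose endpoints lie on opposite sides of y = 13.12, where each meets that height, and whether that is right or left of the point:
Gamma: 1–2 at x≈8.134 (right), 4–1 at x≈9.670 (right) → 2 crossings.
Zeta: 2–3 at x≈2.791 (left), 6–1 at x≈9.126 (right) → 1 crossing.
Delta: no edge straddles that height → 0 crossings.
Lambda: no edge straddles that height → 0 crossings.
Beta: 3–4 at x≈12.579 (right), 6–1 at x≈16.739 (right) → 2 crossings.
Theta: 4–5 at x≈8.046 (right), 7–1 at x≈15.174 (right) → 2 crossings.
Only Zeta has an odd count, so the point is inside Zeta.

Zeta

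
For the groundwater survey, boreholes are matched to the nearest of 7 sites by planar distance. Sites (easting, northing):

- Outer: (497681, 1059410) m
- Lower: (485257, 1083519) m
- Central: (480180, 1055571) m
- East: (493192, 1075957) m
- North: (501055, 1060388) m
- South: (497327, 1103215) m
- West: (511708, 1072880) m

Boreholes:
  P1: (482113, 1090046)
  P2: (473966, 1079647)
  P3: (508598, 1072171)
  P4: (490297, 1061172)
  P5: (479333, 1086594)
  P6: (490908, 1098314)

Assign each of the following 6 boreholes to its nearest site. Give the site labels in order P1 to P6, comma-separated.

Lower, Lower, West, Outer, Lower, South

P1 → Lower (d²=52486465.00)
P2 → Lower (d²=142479065.00)
P3 → West (d²=10174781.00)
P4 → Outer (d²=57628100.00)
P5 → Lower (d²=44549401.00)
P6 → South (d²=65223362.00)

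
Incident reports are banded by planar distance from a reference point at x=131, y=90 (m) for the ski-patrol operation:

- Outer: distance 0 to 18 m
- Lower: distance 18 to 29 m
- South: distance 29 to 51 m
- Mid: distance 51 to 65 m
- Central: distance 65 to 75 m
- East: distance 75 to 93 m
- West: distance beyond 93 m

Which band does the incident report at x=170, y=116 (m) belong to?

Distance = √((170−131)² + (116−90)²) = √(1521.000 + 676.000) = 46.872 m.
29 ≤ 46.872 < 51 → South.

South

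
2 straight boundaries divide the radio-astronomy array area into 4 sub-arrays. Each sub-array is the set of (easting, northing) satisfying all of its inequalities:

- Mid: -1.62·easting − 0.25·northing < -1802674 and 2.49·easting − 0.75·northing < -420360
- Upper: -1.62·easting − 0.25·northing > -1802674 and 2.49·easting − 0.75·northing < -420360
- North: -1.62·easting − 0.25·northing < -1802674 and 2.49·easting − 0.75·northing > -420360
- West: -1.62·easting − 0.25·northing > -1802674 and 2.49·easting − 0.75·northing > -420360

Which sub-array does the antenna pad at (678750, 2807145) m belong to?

-1.62·678750 − 0.25·2807145 = -1801361.250, which is > -1802674
2.49·678750 − 0.75·2807145 = -415271.250, which is > -420360
This sign pattern matches West.

West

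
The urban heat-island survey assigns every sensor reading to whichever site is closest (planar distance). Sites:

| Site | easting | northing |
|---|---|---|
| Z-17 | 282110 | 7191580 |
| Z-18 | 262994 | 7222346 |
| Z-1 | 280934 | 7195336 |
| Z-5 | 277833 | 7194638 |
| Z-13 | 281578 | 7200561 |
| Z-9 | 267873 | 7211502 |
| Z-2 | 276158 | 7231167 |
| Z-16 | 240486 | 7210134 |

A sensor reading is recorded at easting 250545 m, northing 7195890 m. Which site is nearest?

Squared distances to each site:
Z-17: 1014925325.000; Z-18: 854897537.000; Z-1: 923798237.000; Z-5: 746202448.000; Z-13: 984865330.000; Z-9: 543994128.000; Z-2: 1900492498.000; Z-16: 304075017.000.
Minimum at Z-16.

Z-16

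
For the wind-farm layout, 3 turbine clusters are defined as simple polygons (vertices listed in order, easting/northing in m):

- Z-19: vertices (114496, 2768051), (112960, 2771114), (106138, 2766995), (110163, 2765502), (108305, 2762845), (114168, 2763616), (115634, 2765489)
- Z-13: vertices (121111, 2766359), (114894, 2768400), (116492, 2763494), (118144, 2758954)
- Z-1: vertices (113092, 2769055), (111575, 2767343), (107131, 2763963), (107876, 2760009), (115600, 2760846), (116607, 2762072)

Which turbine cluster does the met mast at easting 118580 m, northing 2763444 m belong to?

Z-13

Cast a ray rightward from (118580, 2763444). For each polygon, the edges (by vertex number in listed order) whose endpoints lie on opposite sides of northing = 2763444, where each meets that height, and whether that is right or left of the point:
Z-19: 4–5 at easting≈108723.9 (left), 5–6 at easting≈112860.0 (left) → 0 crossings.
Z-13: 3–4 at easting≈116510.2 (left), 4–1 at easting≈119943.0 (right) → 1 crossing.
Z-1: 3–4 at easting≈107228.8 (left), 6–1 at easting≈115916.4 (left) → 0 crossings.
Only Z-13 has an odd count, so the point is inside Z-13.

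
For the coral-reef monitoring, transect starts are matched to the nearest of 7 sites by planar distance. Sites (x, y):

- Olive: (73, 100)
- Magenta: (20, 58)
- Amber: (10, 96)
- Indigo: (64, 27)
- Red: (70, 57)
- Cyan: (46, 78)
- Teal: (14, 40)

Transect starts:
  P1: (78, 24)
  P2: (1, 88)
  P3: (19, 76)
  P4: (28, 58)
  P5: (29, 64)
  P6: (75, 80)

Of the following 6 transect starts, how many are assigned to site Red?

0

P1 → Indigo
P2 → Amber
P3 → Magenta
P4 → Magenta
P5 → Magenta
P6 → Olive
0 of the 6 go to Red.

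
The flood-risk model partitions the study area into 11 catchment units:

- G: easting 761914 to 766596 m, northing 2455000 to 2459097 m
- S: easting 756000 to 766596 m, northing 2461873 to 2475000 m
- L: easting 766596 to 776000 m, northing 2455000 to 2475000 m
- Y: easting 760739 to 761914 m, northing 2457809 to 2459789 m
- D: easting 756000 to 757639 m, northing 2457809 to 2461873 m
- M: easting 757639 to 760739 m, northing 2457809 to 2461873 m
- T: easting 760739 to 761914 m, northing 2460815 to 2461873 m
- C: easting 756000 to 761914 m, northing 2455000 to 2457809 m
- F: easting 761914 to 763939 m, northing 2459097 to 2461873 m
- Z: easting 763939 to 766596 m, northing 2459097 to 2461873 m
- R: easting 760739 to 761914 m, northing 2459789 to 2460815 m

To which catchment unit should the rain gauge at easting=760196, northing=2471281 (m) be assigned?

S

The point has easting = 760196 and northing = 2471281.
Only S satisfies 756000 ≤ easting ≤ 766596 and 2461873 ≤ northing ≤ 2475000.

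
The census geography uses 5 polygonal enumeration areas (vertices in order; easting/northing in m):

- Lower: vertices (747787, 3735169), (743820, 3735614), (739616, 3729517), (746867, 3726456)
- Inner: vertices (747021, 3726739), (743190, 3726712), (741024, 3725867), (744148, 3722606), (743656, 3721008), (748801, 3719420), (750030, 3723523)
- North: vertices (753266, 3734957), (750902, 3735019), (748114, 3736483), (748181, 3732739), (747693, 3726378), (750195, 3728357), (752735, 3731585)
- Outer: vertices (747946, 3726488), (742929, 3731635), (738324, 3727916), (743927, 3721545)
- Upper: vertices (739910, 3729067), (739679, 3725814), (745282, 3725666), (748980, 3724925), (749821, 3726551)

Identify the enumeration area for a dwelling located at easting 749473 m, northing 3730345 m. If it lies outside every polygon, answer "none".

Cast a ray rightward from (749473, 3730345). For each polygon, the edges (by vertex number in listed order) whose endpoints lie on opposite sides of northing = 3730345, where each meets that height, and whether that is right or left of the point:
Lower: 2–3 at easting≈740186.9 (left), 4–1 at easting≈747277.6 (left) → 0 crossings.
Inner: no edge straddles that height → 0 crossings.
North: 4–5 at easting≈747997.3 (left), 6–7 at easting≈751759.3 (right) → 1 crossing.
Outer: 1–2 at easting≈744186.4 (left), 2–3 at easting≈741331.7 (left) → 0 crossings.
Upper: no edge straddles that height → 0 crossings.
Only North has an odd count, so the point is inside North.

North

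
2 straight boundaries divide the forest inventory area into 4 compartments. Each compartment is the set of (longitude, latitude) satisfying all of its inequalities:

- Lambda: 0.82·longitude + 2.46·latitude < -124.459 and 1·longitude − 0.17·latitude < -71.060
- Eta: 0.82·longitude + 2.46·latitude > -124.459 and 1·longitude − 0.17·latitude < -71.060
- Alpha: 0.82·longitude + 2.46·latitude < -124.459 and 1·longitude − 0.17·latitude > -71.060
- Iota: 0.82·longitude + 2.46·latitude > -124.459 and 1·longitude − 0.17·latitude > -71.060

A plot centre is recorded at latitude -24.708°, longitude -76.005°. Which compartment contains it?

Eta

0.82·-76.005 + 2.46·-24.708 = -123.106, which is > -124.459
1·-76.005 − 0.17·-24.708 = -71.805, which is < -71.060
This sign pattern matches Eta.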